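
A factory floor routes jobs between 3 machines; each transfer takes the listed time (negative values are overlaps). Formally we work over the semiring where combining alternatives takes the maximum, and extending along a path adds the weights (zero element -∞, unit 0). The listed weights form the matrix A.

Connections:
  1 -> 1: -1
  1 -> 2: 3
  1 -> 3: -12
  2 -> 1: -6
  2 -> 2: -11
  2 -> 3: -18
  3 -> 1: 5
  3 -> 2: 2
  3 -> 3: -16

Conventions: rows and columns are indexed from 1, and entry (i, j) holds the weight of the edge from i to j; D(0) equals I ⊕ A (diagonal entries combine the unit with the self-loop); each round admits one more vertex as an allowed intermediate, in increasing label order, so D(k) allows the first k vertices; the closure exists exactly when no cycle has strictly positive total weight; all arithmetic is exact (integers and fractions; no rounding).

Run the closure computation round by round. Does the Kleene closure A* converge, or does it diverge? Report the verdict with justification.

D(0):
  [0, 3, -12]
  [-6, 0, -18]
  [5, 2, 0]
D(1):
  [0, 3, -12]
  [-6, 0, -18]
  [5, 8, 0]
D(2):
  [0, 3, -12]
  [-6, 0, -18]
  [5, 8, 0]
D(3):
  [0, 3, -12]
  [-6, 0, -18]
  [5, 8, 0]
Key observation: every diagonal entry stays at the unit through all rounds, so no improving cycle exists.
Answer: CONVERGES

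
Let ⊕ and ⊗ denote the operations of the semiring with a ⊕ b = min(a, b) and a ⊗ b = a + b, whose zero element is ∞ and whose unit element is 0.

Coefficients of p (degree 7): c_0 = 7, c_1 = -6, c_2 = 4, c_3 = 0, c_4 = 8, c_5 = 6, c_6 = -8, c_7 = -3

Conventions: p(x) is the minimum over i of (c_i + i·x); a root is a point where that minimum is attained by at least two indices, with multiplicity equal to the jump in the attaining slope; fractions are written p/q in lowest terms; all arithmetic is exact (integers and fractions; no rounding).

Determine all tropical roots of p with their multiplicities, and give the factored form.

hull edge (i=0, c=7) to (i=1, c=-6): slope -13, span 1
hull edge (i=1, c=-6) to (i=6, c=-8): slope -2/5, span 5
hull edge (i=6, c=-8) to (i=7, c=-3): slope 5, span 1
Factored form: p(x) = -3 ⊗ (x ⊕ (-5)) ⊗ (x ⊕ 2/5) ⊗ (x ⊕ 2/5) ⊗ (x ⊕ 2/5) ⊗ (x ⊕ 2/5) ⊗ (x ⊕ 2/5) ⊗ (x ⊕ 13)
Answer: roots = -5 (mult 1), 2/5 (mult 5), 13 (mult 1)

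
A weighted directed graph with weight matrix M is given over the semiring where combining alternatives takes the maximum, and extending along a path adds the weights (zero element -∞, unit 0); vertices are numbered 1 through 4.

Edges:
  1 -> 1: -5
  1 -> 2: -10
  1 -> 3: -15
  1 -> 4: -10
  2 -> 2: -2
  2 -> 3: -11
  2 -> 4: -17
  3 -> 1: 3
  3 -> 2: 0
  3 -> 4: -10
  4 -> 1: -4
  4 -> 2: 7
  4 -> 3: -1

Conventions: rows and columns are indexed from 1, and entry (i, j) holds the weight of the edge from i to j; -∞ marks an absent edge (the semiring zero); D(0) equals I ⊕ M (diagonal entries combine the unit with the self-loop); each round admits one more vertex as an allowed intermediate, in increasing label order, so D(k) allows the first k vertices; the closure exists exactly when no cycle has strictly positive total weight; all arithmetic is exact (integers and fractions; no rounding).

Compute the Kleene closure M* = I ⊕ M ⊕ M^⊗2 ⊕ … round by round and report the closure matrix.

D(0):
  [0, -10, -15, -10]
  [-∞, 0, -11, -17]
  [3, 0, 0, -10]
  [-4, 7, -1, 0]
D(1):
  [0, -10, -15, -10]
  [-∞, 0, -11, -17]
  [3, 0, 0, -7]
  [-4, 7, -1, 0]
D(2):
  [0, -10, -15, -10]
  [-∞, 0, -11, -17]
  [3, 0, 0, -7]
  [-4, 7, -1, 0]
D(3):
  [0, -10, -15, -10]
  [-8, 0, -11, -17]
  [3, 0, 0, -7]
  [2, 7, -1, 0]
D(4):
  [0, -3, -11, -10]
  [-8, 0, -11, -17]
  [3, 0, 0, -7]
  [2, 7, -1, 0]
Answer: M* = [[0, -3, -11, -10], [-8, 0, -11, -17], [3, 0, 0, -7], [2, 7, -1, 0]]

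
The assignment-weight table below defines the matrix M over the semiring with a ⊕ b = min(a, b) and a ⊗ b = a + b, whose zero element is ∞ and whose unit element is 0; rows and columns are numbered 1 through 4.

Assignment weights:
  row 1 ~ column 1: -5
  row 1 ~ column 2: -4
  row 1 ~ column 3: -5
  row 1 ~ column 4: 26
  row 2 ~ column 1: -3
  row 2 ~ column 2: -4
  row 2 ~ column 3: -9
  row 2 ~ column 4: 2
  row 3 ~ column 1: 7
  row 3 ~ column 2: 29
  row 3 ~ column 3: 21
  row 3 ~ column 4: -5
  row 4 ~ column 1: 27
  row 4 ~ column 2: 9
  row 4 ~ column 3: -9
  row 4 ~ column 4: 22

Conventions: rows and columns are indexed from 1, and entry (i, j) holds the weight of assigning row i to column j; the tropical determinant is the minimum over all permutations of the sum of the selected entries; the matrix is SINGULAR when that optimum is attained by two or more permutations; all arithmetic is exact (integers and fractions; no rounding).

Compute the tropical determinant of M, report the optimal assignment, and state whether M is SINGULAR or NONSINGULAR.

σ = (1, 2, 3, 4): (-5) + (-4) + 21 + 22 = 34
σ = (1, 2, 4, 3): (-5) + (-4) + (-5) + (-9) = -23
σ = (1, 3, 2, 4): (-5) + (-9) + 29 + 22 = 37
σ = (1, 3, 4, 2): (-5) + (-9) + (-5) + 9 = -10
σ = (1, 4, 2, 3): (-5) + 2 + 29 + (-9) = 17
σ = (1, 4, 3, 2): (-5) + 2 + 21 + 9 = 27
σ = (2, 1, 3, 4): (-4) + (-3) + 21 + 22 = 36
σ = (2, 1, 4, 3): (-4) + (-3) + (-5) + (-9) = -21
σ = (2, 3, 1, 4): (-4) + (-9) + 7 + 22 = 16
σ = (2, 3, 4, 1): (-4) + (-9) + (-5) + 27 = 9
σ = (2, 4, 1, 3): (-4) + 2 + 7 + (-9) = -4
σ = (2, 4, 3, 1): (-4) + 2 + 21 + 27 = 46
σ = (3, 1, 2, 4): (-5) + (-3) + 29 + 22 = 43
σ = (3, 1, 4, 2): (-5) + (-3) + (-5) + 9 = -4
σ = (3, 2, 1, 4): (-5) + (-4) + 7 + 22 = 20
σ = (3, 2, 4, 1): (-5) + (-4) + (-5) + 27 = 13
σ = (3, 4, 1, 2): (-5) + 2 + 7 + 9 = 13
σ = (3, 4, 2, 1): (-5) + 2 + 29 + 27 = 53
σ = (4, 1, 2, 3): 26 + (-3) + 29 + (-9) = 43
σ = (4, 1, 3, 2): 26 + (-3) + 21 + 9 = 53
σ = (4, 2, 1, 3): 26 + (-4) + 7 + (-9) = 20
σ = (4, 2, 3, 1): 26 + (-4) + 21 + 27 = 70
σ = (4, 3, 1, 2): 26 + (-9) + 7 + 9 = 33
σ = (4, 3, 2, 1): 26 + (-9) + 29 + 27 = 73
Optimal value attained by: σ = (1, 2, 4, 3).
Answer: det⊕(M) = -23; verdict: NONSINGULAR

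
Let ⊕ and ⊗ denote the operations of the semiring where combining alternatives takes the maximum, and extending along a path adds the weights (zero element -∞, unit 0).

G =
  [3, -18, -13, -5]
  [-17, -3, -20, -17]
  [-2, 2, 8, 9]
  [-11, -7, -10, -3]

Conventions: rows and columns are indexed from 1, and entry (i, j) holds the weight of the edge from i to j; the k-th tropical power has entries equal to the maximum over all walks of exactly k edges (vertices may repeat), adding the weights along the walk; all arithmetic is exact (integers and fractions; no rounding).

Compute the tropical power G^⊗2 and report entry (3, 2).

G^⊗2:
  [6, -11, -5, -2]
  [-14, -6, -12, -11]
  [6, 10, 16, 17]
  [-8, -8, -2, -1]
Key observation: the optimum is the walk 3->3->2, with weight 8 + 2 = 10.
Optimal value attained by: walk 3->3->2.
Answer: (G^⊗2)[3][2] = 10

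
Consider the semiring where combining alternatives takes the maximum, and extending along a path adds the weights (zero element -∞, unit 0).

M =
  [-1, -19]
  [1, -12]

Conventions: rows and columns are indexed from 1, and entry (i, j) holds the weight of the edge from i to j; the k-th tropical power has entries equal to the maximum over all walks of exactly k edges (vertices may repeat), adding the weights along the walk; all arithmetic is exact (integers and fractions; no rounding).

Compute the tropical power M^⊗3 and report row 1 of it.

M^⊗2:
  [-2, -20]
  [0, -18]
M^⊗3:
  [-3, -21]
  [-1, -19]
Answer: row 1 of M^⊗3 = [-3, -21]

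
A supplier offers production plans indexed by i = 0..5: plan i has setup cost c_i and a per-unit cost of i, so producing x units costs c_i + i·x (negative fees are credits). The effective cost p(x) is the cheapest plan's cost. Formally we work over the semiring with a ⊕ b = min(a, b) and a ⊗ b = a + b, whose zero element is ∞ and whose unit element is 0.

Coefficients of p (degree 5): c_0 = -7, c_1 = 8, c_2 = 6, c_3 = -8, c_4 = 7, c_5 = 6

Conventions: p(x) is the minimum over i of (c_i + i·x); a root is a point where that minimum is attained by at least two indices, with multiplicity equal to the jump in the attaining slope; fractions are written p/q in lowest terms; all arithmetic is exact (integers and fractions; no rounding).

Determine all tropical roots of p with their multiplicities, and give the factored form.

hull edge (i=0, c=-7) to (i=3, c=-8): slope -1/3, span 3
hull edge (i=3, c=-8) to (i=5, c=6): slope 7, span 2
Factored form: p(x) = 6 ⊗ (x ⊕ (-7)) ⊗ (x ⊕ (-7)) ⊗ (x ⊕ 1/3) ⊗ (x ⊕ 1/3) ⊗ (x ⊕ 1/3)
Answer: roots = -7 (mult 2), 1/3 (mult 3)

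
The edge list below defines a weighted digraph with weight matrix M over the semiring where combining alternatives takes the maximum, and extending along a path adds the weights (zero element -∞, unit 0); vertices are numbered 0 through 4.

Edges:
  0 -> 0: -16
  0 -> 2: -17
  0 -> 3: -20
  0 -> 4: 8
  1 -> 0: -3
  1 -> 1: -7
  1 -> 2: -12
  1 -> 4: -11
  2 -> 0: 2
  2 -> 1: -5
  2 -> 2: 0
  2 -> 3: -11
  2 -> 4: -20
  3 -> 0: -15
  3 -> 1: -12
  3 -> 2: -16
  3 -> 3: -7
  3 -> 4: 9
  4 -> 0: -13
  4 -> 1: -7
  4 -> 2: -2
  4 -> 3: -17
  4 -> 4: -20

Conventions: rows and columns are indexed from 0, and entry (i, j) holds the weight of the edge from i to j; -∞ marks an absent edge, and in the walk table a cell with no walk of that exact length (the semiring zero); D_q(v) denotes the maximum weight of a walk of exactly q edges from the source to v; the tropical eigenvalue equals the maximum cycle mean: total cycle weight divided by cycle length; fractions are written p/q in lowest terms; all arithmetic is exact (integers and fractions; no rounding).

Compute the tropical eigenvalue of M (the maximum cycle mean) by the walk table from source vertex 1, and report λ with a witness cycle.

q=0: [-∞, 0, -∞, -∞, -∞]
q=1: [-3, -7, -12, -∞, -11]
q=2: [-10, -14, -12, -23, 5]
q=3: [-8, -2, 3, -12, -2]
q=4: [5, -2, 3, -8, 0]
q=5: [5, -2, 3, -8, 13]
Optimal cycle mean attained by: cycle 0->4->2->0, total 8 + (-2) + 2, length 3.
Answer: λ = 8/3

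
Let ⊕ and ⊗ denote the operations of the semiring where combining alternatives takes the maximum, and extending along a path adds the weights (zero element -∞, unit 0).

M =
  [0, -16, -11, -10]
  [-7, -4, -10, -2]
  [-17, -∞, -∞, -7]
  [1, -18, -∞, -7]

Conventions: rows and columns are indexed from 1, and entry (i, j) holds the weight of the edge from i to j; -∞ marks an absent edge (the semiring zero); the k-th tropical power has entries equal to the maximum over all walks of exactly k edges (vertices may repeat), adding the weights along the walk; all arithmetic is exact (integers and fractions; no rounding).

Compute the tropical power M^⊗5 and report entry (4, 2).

M^⊗2:
  [0, -16, -11, -10]
  [-1, -8, -14, -6]
  [-6, -25, -28, -14]
  [1, -15, -10, -9]
M^⊗3:
  [0, -16, -11, -10]
  [-1, -12, -12, -10]
  [-6, -22, -17, -16]
  [1, -15, -10, -9]
M^⊗4:
  [0, -16, -11, -10]
  [-1, -16, -12, -11]
  [-6, -22, -17, -16]
  [1, -15, -10, -9]
M^⊗5:
  [0, -16, -11, -10]
  [-1, -17, -12, -11]
  [-6, -22, -17, -16]
  [1, -15, -10, -9]
Key observation: the optimum is the walk 4->1->1->1->1->2, with weight 1 + 0 + 0 + 0 + (-16) = -15.
Optimal value attained by: walk 4->1->1->1->1->2.
Answer: (M^⊗5)[4][2] = -15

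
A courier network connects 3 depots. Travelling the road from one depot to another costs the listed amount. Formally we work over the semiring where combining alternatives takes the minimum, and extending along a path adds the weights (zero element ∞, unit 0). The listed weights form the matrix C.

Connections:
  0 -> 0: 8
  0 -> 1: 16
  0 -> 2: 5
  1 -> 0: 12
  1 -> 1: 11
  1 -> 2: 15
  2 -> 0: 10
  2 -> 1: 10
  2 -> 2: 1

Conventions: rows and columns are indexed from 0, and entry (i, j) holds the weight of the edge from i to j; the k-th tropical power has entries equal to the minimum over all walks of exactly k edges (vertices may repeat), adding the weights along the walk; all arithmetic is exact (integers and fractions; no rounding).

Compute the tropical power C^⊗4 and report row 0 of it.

C^⊗2:
  [15, 15, 6]
  [20, 22, 16]
  [11, 11, 2]
C^⊗3:
  [16, 16, 7]
  [26, 26, 17]
  [12, 12, 3]
C^⊗4:
  [17, 17, 8]
  [27, 27, 18]
  [13, 13, 4]
Answer: row 0 of C^⊗4 = [17, 17, 8]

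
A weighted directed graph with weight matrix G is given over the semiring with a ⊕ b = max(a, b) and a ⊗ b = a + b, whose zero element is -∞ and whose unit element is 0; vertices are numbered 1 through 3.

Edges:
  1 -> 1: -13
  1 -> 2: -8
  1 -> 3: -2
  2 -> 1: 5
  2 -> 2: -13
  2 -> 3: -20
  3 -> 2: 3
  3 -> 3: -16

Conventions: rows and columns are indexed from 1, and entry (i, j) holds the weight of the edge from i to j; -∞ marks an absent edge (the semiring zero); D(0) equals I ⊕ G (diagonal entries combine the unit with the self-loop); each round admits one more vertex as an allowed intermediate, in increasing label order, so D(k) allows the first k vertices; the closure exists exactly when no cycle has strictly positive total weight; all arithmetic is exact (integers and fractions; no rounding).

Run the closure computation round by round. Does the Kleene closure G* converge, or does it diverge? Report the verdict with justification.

D(0):
  [0, -8, -2]
  [5, 0, -20]
  [-∞, 3, 0]
D(1):
  [0, -8, -2]
  [5, 0, 3]
  [-∞, 3, 0]
Detection: at round 2, diagonal entry (3, 3) turns strictly positive.
Key observation: the cycle 3->2->1->3 has total weight 3 + 5 + (-2), which is strictly positive.
Answer: DIVERGES — positive cycle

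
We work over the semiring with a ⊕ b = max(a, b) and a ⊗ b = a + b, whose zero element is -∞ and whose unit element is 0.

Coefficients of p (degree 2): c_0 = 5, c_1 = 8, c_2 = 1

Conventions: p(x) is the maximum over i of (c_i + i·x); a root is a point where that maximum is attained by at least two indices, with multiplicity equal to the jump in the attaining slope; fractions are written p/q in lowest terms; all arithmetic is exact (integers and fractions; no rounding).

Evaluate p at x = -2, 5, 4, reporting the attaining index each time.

p(-2) = max(5+0·(-2)=5, 8+1·(-2)=6, 1+2·(-2)=-3) = 6 (attained by i=1)
p(5) = max(5+0·5=5, 8+1·5=13, 1+2·5=11) = 13 (attained by i=1)
p(4) = max(5+0·4=5, 8+1·4=12, 1+2·4=9) = 12 (attained by i=1)
Answer: p(-2) = 6; p(5) = 13; p(4) = 12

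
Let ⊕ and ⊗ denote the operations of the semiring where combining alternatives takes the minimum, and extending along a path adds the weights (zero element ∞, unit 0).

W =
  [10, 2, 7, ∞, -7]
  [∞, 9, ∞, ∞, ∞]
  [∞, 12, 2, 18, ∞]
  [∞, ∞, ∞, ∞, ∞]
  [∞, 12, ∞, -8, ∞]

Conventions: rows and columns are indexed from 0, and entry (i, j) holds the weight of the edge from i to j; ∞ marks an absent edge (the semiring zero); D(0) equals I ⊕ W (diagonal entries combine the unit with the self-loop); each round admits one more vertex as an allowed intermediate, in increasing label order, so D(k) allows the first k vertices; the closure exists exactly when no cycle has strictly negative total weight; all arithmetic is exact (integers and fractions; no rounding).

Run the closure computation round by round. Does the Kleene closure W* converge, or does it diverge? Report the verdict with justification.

D(0):
  [0, 2, 7, ∞, -7]
  [∞, 0, ∞, ∞, ∞]
  [∞, 12, 0, 18, ∞]
  [∞, ∞, ∞, 0, ∞]
  [∞, 12, ∞, -8, 0]
D(1):
  [0, 2, 7, ∞, -7]
  [∞, 0, ∞, ∞, ∞]
  [∞, 12, 0, 18, ∞]
  [∞, ∞, ∞, 0, ∞]
  [∞, 12, ∞, -8, 0]
D(2):
  [0, 2, 7, ∞, -7]
  [∞, 0, ∞, ∞, ∞]
  [∞, 12, 0, 18, ∞]
  [∞, ∞, ∞, 0, ∞]
  [∞, 12, ∞, -8, 0]
D(3):
  [0, 2, 7, 25, -7]
  [∞, 0, ∞, ∞, ∞]
  [∞, 12, 0, 18, ∞]
  [∞, ∞, ∞, 0, ∞]
  [∞, 12, ∞, -8, 0]
D(4):
  [0, 2, 7, 25, -7]
  [∞, 0, ∞, ∞, ∞]
  [∞, 12, 0, 18, ∞]
  [∞, ∞, ∞, 0, ∞]
  [∞, 12, ∞, -8, 0]
D(5):
  [0, 2, 7, -15, -7]
  [∞, 0, ∞, ∞, ∞]
  [∞, 12, 0, 18, ∞]
  [∞, ∞, ∞, 0, ∞]
  [∞, 12, ∞, -8, 0]
Key observation: every diagonal entry stays at the unit through all rounds, so no improving cycle exists.
Answer: CONVERGES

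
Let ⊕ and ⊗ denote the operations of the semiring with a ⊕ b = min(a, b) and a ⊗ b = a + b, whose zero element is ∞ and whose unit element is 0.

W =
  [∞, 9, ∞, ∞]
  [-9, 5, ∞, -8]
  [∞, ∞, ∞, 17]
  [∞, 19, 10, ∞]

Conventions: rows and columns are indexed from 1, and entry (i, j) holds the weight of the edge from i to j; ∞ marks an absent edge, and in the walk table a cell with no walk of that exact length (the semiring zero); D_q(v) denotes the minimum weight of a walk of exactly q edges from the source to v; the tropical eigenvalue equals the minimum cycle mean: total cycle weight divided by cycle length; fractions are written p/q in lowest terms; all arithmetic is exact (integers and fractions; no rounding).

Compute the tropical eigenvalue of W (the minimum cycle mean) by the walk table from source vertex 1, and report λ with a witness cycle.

q=0: [0, ∞, ∞, ∞]
q=1: [∞, 9, ∞, ∞]
q=2: [0, 14, ∞, 1]
q=3: [5, 9, 11, 6]
q=4: [0, 14, 16, 1]
Optimal cycle mean attained by: cycle 1->2->1, total 9 + (-9), length 2.
Answer: λ = 0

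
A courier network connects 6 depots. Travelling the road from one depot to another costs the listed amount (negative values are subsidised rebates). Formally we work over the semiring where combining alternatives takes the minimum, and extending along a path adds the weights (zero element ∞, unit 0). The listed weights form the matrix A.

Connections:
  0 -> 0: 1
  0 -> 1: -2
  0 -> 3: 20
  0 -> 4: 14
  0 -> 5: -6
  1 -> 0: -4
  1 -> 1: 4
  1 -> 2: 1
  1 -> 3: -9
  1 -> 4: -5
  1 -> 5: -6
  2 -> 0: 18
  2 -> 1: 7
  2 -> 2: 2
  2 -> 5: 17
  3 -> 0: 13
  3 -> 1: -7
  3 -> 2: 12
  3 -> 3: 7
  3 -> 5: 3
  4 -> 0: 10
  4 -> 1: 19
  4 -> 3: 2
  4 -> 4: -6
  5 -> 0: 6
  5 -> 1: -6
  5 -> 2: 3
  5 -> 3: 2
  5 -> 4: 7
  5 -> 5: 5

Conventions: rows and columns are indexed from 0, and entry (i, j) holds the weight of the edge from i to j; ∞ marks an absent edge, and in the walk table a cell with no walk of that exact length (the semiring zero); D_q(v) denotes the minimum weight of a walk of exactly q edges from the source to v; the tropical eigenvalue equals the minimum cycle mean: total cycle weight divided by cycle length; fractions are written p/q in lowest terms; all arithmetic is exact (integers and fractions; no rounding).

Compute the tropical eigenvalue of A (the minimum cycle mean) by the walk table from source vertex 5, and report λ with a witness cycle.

q=0: [∞, ∞, ∞, ∞, ∞, 0]
q=1: [6, -6, 3, 2, 7, 5]
q=2: [-10, -5, -5, -15, -11, -12]
q=3: [-9, -22, -9, -14, -17, -16]
q=4: [-26, -22, -21, -31, -27, -28]
q=5: [-26, -38, -25, -31, -33, -32]
q=6: [-42, -38, -37, -47, -43, -44]
Optimal cycle mean attained by: cycle 1->3->1, total (-9) + (-7), length 2.
Answer: λ = -8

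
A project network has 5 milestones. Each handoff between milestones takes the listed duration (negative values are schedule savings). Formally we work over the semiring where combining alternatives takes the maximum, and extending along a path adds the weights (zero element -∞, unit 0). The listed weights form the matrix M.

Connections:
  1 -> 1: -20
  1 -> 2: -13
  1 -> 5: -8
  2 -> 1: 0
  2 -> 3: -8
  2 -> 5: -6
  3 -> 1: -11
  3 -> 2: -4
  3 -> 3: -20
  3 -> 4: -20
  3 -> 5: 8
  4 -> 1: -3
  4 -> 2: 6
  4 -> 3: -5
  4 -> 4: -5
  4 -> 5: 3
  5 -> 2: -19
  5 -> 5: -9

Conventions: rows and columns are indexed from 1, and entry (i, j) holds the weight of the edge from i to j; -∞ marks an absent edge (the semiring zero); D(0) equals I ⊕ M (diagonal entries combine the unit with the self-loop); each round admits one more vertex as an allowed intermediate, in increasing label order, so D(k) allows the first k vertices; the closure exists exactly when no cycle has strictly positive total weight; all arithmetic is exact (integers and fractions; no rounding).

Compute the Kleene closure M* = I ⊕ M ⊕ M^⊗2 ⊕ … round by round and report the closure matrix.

D(0):
  [0, -13, -∞, -∞, -8]
  [0, 0, -8, -∞, -6]
  [-11, -4, 0, -20, 8]
  [-3, 6, -5, 0, 3]
  [-∞, -19, -∞, -∞, 0]
D(1):
  [0, -13, -∞, -∞, -8]
  [0, 0, -8, -∞, -6]
  [-11, -4, 0, -20, 8]
  [-3, 6, -5, 0, 3]
  [-∞, -19, -∞, -∞, 0]
D(2):
  [0, -13, -21, -∞, -8]
  [0, 0, -8, -∞, -6]
  [-4, -4, 0, -20, 8]
  [6, 6, -2, 0, 3]
  [-19, -19, -27, -∞, 0]
D(3):
  [0, -13, -21, -41, -8]
  [0, 0, -8, -28, 0]
  [-4, -4, 0, -20, 8]
  [6, 6, -2, 0, 6]
  [-19, -19, -27, -47, 0]
D(4):
  [0, -13, -21, -41, -8]
  [0, 0, -8, -28, 0]
  [-4, -4, 0, -20, 8]
  [6, 6, -2, 0, 6]
  [-19, -19, -27, -47, 0]
D(5):
  [0, -13, -21, -41, -8]
  [0, 0, -8, -28, 0]
  [-4, -4, 0, -20, 8]
  [6, 6, -2, 0, 6]
  [-19, -19, -27, -47, 0]
Answer: M* = [[0, -13, -21, -41, -8], [0, 0, -8, -28, 0], [-4, -4, 0, -20, 8], [6, 6, -2, 0, 6], [-19, -19, -27, -47, 0]]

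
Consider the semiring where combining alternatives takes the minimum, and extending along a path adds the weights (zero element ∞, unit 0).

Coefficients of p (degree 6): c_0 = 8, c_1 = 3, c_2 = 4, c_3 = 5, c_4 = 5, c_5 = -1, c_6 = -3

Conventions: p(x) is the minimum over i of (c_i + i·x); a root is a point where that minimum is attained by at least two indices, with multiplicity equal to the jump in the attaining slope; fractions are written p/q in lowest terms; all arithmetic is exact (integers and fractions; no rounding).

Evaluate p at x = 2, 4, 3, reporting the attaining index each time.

p(2) = min(8+0·2=8, 3+1·2=5, 4+2·2=8, 5+3·2=11, 5+4·2=13, -1+5·2=9, -3+6·2=9) = 5 (attained by i=1)
p(4) = min(8+0·4=8, 3+1·4=7, 4+2·4=12, 5+3·4=17, 5+4·4=21, -1+5·4=19, -3+6·4=21) = 7 (attained by i=1)
p(3) = min(8+0·3=8, 3+1·3=6, 4+2·3=10, 5+3·3=14, 5+4·3=17, -1+5·3=14, -3+6·3=15) = 6 (attained by i=1)
Answer: p(2) = 5; p(4) = 7; p(3) = 6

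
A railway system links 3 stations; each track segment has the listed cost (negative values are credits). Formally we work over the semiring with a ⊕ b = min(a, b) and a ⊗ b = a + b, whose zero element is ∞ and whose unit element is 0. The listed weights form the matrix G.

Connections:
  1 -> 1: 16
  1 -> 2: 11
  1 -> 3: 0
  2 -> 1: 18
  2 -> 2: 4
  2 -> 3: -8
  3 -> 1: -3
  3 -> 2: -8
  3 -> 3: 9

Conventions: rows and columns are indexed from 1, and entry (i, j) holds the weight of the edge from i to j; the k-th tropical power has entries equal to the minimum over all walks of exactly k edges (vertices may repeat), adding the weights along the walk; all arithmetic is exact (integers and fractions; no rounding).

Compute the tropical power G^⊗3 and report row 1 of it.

G^⊗2:
  [-3, -8, 3]
  [-11, -16, -4]
  [6, -4, -16]
G^⊗3:
  [0, -5, -16]
  [-7, -12, -24]
  [-19, -24, -12]
Answer: row 1 of G^⊗3 = [0, -5, -16]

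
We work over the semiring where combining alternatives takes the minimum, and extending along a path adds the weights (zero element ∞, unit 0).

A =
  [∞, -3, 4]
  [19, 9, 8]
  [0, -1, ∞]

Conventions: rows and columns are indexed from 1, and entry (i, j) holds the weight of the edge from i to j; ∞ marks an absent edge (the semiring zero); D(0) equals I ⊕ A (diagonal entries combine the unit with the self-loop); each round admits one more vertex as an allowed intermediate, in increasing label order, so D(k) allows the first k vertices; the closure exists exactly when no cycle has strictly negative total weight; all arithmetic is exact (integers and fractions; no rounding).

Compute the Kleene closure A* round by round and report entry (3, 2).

D(0):
  [0, -3, 4]
  [19, 0, 8]
  [0, -1, 0]
D(1):
  [0, -3, 4]
  [19, 0, 8]
  [0, -3, 0]
D(2):
  [0, -3, 4]
  [19, 0, 8]
  [0, -3, 0]
D(3):
  [0, -3, 4]
  [8, 0, 8]
  [0, -3, 0]
Answer: A*[3][2] = -3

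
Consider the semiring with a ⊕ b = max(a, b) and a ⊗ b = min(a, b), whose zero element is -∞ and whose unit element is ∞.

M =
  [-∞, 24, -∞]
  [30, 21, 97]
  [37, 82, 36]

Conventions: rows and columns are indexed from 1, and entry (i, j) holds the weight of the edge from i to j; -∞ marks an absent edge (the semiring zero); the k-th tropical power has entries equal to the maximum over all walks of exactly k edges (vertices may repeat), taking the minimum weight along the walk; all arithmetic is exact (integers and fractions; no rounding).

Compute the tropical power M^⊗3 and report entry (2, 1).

M^⊗2:
  [24, 21, 24]
  [37, 82, 36]
  [36, 36, 82]
M^⊗3:
  [24, 24, 24]
  [36, 36, 82]
  [37, 82, 36]
Key observation: the optimum is the walk 2->3->3->1, with weight 97 min 36 min 37 = 36.
Optimal value attained by: walk 2->3->3->1.
Answer: (M^⊗3)[2][1] = 36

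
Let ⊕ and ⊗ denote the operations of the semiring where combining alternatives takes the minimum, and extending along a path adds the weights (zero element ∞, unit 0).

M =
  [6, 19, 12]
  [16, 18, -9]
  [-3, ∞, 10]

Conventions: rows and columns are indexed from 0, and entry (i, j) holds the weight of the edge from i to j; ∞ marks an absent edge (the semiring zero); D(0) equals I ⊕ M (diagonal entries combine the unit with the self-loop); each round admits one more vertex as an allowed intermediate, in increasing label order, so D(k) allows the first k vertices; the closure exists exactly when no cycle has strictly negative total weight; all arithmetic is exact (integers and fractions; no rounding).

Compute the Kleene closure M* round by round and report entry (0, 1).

D(0):
  [0, 19, 12]
  [16, 0, -9]
  [-3, ∞, 0]
D(1):
  [0, 19, 12]
  [16, 0, -9]
  [-3, 16, 0]
D(2):
  [0, 19, 10]
  [16, 0, -9]
  [-3, 16, 0]
D(3):
  [0, 19, 10]
  [-12, 0, -9]
  [-3, 16, 0]
Answer: M*[0][1] = 19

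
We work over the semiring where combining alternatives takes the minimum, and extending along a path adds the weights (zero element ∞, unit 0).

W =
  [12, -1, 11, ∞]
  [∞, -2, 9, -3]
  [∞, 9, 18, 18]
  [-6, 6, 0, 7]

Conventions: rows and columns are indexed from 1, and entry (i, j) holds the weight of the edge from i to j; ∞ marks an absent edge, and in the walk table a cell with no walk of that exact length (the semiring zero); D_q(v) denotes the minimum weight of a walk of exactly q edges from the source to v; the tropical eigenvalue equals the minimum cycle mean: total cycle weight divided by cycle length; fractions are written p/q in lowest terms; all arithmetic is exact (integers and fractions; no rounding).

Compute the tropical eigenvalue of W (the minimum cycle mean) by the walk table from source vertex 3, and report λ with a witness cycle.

q=0: [∞, ∞, 0, ∞]
q=1: [∞, 9, 18, 18]
q=2: [12, 7, 18, 6]
q=3: [0, 5, 6, 4]
q=4: [-2, -1, 4, 2]
Optimal cycle mean attained by: cycle 1->2->4->1, total (-1) + (-3) + (-6), length 3.
Answer: λ = -10/3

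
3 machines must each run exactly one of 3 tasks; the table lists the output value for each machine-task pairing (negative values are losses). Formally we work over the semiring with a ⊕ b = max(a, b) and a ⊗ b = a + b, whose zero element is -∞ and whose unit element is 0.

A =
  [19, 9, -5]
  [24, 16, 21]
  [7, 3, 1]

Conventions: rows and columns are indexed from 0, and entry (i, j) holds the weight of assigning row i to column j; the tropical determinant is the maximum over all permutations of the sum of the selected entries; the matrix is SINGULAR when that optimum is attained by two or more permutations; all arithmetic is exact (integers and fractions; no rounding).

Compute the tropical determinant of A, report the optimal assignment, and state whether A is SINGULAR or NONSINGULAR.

σ = (0, 1, 2): 19 + 16 + 1 = 36
σ = (0, 2, 1): 19 + 21 + 3 = 43
σ = (1, 0, 2): 9 + 24 + 1 = 34
σ = (1, 2, 0): 9 + 21 + 7 = 37
σ = (2, 0, 1): (-5) + 24 + 3 = 22
σ = (2, 1, 0): (-5) + 16 + 7 = 18
Optimal value attained by: σ = (0, 2, 1).
Answer: det⊕(A) = 43; verdict: NONSINGULAR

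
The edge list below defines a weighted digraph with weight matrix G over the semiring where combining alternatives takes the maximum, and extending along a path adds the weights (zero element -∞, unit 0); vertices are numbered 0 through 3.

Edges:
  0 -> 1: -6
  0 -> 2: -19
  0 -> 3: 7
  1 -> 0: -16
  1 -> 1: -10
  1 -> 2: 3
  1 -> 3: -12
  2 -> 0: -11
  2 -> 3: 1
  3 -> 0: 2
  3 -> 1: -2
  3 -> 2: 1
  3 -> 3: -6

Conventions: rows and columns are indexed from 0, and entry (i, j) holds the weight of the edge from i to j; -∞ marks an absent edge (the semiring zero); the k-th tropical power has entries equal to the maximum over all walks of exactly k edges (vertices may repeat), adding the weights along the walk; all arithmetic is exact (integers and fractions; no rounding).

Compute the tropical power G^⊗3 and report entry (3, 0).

G^⊗2:
  [9, 5, 8, 1]
  [-8, -14, -7, 4]
  [3, -1, 2, -4]
  [-4, -4, 1, 9]
G^⊗3:
  [3, 3, 8, 16]
  [6, 2, 5, -1]
  [-2, -3, 2, 10]
  [11, 7, 10, 3]
Key observation: the optimum is the walk 3->0->3->0, with weight 2 + 7 + 2 = 11.
Optimal value attained by: walk 3->0->3->0.
Answer: (G^⊗3)[3][0] = 11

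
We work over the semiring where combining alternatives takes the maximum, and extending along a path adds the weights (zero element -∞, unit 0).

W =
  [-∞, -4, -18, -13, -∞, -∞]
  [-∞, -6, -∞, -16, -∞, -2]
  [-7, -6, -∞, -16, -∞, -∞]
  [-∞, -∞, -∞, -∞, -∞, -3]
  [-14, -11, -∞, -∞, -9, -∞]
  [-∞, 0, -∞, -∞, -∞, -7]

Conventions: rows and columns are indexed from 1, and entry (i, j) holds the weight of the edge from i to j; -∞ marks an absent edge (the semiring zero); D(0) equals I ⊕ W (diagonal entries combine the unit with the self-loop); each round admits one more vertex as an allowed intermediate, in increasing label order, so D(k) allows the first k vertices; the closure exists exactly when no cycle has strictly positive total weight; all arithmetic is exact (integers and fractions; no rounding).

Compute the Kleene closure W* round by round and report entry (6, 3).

D(0):
  [0, -4, -18, -13, -∞, -∞]
  [-∞, 0, -∞, -16, -∞, -2]
  [-7, -6, 0, -16, -∞, -∞]
  [-∞, -∞, -∞, 0, -∞, -3]
  [-14, -11, -∞, -∞, 0, -∞]
  [-∞, 0, -∞, -∞, -∞, 0]
D(1):
  [0, -4, -18, -13, -∞, -∞]
  [-∞, 0, -∞, -16, -∞, -2]
  [-7, -6, 0, -16, -∞, -∞]
  [-∞, -∞, -∞, 0, -∞, -3]
  [-14, -11, -32, -27, 0, -∞]
  [-∞, 0, -∞, -∞, -∞, 0]
D(2):
  [0, -4, -18, -13, -∞, -6]
  [-∞, 0, -∞, -16, -∞, -2]
  [-7, -6, 0, -16, -∞, -8]
  [-∞, -∞, -∞, 0, -∞, -3]
  [-14, -11, -32, -27, 0, -13]
  [-∞, 0, -∞, -16, -∞, 0]
D(3):
  [0, -4, -18, -13, -∞, -6]
  [-∞, 0, -∞, -16, -∞, -2]
  [-7, -6, 0, -16, -∞, -8]
  [-∞, -∞, -∞, 0, -∞, -3]
  [-14, -11, -32, -27, 0, -13]
  [-∞, 0, -∞, -16, -∞, 0]
D(4):
  [0, -4, -18, -13, -∞, -6]
  [-∞, 0, -∞, -16, -∞, -2]
  [-7, -6, 0, -16, -∞, -8]
  [-∞, -∞, -∞, 0, -∞, -3]
  [-14, -11, -32, -27, 0, -13]
  [-∞, 0, -∞, -16, -∞, 0]
D(5):
  [0, -4, -18, -13, -∞, -6]
  [-∞, 0, -∞, -16, -∞, -2]
  [-7, -6, 0, -16, -∞, -8]
  [-∞, -∞, -∞, 0, -∞, -3]
  [-14, -11, -32, -27, 0, -13]
  [-∞, 0, -∞, -16, -∞, 0]
D(6):
  [0, -4, -18, -13, -∞, -6]
  [-∞, 0, -∞, -16, -∞, -2]
  [-7, -6, 0, -16, -∞, -8]
  [-∞, -3, -∞, 0, -∞, -3]
  [-14, -11, -32, -27, 0, -13]
  [-∞, 0, -∞, -16, -∞, 0]
Answer: W*[6][3] = -∞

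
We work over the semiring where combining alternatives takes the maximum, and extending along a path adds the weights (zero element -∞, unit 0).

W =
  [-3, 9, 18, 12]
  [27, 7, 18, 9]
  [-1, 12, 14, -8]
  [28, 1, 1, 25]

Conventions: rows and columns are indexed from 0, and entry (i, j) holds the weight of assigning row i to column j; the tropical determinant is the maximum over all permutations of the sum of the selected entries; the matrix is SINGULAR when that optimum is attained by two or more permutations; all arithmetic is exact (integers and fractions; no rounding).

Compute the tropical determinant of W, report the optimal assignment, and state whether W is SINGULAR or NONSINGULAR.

σ = (0, 1, 2, 3): (-3) + 7 + 14 + 25 = 43
σ = (0, 1, 3, 2): (-3) + 7 + (-8) + 1 = -3
σ = (0, 2, 1, 3): (-3) + 18 + 12 + 25 = 52
σ = (0, 2, 3, 1): (-3) + 18 + (-8) + 1 = 8
σ = (0, 3, 1, 2): (-3) + 9 + 12 + 1 = 19
σ = (0, 3, 2, 1): (-3) + 9 + 14 + 1 = 21
σ = (1, 0, 2, 3): 9 + 27 + 14 + 25 = 75
σ = (1, 0, 3, 2): 9 + 27 + (-8) + 1 = 29
σ = (1, 2, 0, 3): 9 + 18 + (-1) + 25 = 51
σ = (1, 2, 3, 0): 9 + 18 + (-8) + 28 = 47
σ = (1, 3, 0, 2): 9 + 9 + (-1) + 1 = 18
σ = (1, 3, 2, 0): 9 + 9 + 14 + 28 = 60
σ = (2, 0, 1, 3): 18 + 27 + 12 + 25 = 82
σ = (2, 0, 3, 1): 18 + 27 + (-8) + 1 = 38
σ = (2, 1, 0, 3): 18 + 7 + (-1) + 25 = 49
σ = (2, 1, 3, 0): 18 + 7 + (-8) + 28 = 45
σ = (2, 3, 0, 1): 18 + 9 + (-1) + 1 = 27
σ = (2, 3, 1, 0): 18 + 9 + 12 + 28 = 67
σ = (3, 0, 1, 2): 12 + 27 + 12 + 1 = 52
σ = (3, 0, 2, 1): 12 + 27 + 14 + 1 = 54
σ = (3, 1, 0, 2): 12 + 7 + (-1) + 1 = 19
σ = (3, 1, 2, 0): 12 + 7 + 14 + 28 = 61
σ = (3, 2, 0, 1): 12 + 18 + (-1) + 1 = 30
σ = (3, 2, 1, 0): 12 + 18 + 12 + 28 = 70
Optimal value attained by: σ = (2, 0, 1, 3).
Answer: det⊕(W) = 82; verdict: NONSINGULAR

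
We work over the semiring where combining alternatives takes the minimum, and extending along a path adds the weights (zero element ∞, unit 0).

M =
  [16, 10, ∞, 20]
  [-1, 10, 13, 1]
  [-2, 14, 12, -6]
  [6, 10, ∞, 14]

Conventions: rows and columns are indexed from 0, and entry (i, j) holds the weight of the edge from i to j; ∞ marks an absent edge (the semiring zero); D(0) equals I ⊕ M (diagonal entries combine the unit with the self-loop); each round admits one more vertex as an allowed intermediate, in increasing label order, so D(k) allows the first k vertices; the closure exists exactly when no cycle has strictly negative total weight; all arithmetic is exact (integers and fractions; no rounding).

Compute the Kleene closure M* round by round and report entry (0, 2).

D(0):
  [0, 10, ∞, 20]
  [-1, 0, 13, 1]
  [-2, 14, 0, -6]
  [6, 10, ∞, 0]
D(1):
  [0, 10, ∞, 20]
  [-1, 0, 13, 1]
  [-2, 8, 0, -6]
  [6, 10, ∞, 0]
D(2):
  [0, 10, 23, 11]
  [-1, 0, 13, 1]
  [-2, 8, 0, -6]
  [6, 10, 23, 0]
D(3):
  [0, 10, 23, 11]
  [-1, 0, 13, 1]
  [-2, 8, 0, -6]
  [6, 10, 23, 0]
D(4):
  [0, 10, 23, 11]
  [-1, 0, 13, 1]
  [-2, 4, 0, -6]
  [6, 10, 23, 0]
Answer: M*[0][2] = 23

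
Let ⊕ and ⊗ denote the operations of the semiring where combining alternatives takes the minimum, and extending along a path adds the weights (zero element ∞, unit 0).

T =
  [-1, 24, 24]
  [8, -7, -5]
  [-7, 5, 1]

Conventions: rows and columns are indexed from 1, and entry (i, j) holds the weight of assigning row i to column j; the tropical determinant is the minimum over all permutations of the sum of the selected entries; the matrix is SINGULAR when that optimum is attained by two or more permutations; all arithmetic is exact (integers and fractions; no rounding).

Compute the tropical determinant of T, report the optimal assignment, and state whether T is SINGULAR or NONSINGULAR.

σ = (1, 2, 3): (-1) + (-7) + 1 = -7
σ = (1, 3, 2): (-1) + (-5) + 5 = -1
σ = (2, 1, 3): 24 + 8 + 1 = 33
σ = (2, 3, 1): 24 + (-5) + (-7) = 12
σ = (3, 1, 2): 24 + 8 + 5 = 37
σ = (3, 2, 1): 24 + (-7) + (-7) = 10
Optimal value attained by: σ = (1, 2, 3).
Answer: det⊕(T) = -7; verdict: NONSINGULAR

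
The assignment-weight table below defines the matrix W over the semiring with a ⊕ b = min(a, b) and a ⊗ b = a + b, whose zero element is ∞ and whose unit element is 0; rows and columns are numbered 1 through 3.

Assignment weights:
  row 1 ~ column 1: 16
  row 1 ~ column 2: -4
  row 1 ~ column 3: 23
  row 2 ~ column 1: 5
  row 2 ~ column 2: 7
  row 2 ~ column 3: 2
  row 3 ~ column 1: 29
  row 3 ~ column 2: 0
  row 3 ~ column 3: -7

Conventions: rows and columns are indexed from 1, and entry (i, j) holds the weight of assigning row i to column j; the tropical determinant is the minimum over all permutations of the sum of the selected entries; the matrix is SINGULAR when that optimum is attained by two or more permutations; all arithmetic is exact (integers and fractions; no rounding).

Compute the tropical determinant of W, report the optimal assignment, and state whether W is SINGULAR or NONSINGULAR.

σ = (1, 2, 3): 16 + 7 + (-7) = 16
σ = (1, 3, 2): 16 + 2 + 0 = 18
σ = (2, 1, 3): (-4) + 5 + (-7) = -6
σ = (2, 3, 1): (-4) + 2 + 29 = 27
σ = (3, 1, 2): 23 + 5 + 0 = 28
σ = (3, 2, 1): 23 + 7 + 29 = 59
Optimal value attained by: σ = (2, 1, 3).
Answer: det⊕(W) = -6; verdict: NONSINGULAR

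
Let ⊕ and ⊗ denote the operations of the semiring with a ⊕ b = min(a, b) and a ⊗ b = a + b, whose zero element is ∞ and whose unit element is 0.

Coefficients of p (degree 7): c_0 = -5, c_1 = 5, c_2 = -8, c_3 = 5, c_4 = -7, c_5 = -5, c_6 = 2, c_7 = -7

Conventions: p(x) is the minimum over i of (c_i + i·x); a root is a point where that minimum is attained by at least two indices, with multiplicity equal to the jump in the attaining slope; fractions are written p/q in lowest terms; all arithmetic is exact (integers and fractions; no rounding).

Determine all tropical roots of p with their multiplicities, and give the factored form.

hull edge (i=0, c=-5) to (i=2, c=-8): slope -3/2, span 2
hull edge (i=2, c=-8) to (i=7, c=-7): slope 1/5, span 5
Factored form: p(x) = -7 ⊗ (x ⊕ (-1/5)) ⊗ (x ⊕ (-1/5)) ⊗ (x ⊕ (-1/5)) ⊗ (x ⊕ (-1/5)) ⊗ (x ⊕ (-1/5)) ⊗ (x ⊕ 3/2) ⊗ (x ⊕ 3/2)
Answer: roots = -1/5 (mult 5), 3/2 (mult 2)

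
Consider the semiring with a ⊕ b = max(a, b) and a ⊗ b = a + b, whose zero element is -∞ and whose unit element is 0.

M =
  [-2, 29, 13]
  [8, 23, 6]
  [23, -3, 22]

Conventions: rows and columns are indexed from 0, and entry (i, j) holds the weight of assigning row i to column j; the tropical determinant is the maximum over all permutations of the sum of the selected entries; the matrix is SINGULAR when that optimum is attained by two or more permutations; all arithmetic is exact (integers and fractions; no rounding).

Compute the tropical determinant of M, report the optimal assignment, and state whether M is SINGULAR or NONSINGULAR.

σ = (0, 1, 2): (-2) + 23 + 22 = 43
σ = (0, 2, 1): (-2) + 6 + (-3) = 1
σ = (1, 0, 2): 29 + 8 + 22 = 59
σ = (1, 2, 0): 29 + 6 + 23 = 58
σ = (2, 0, 1): 13 + 8 + (-3) = 18
σ = (2, 1, 0): 13 + 23 + 23 = 59
Optimal value attained by: σ = (1, 0, 2).
Answer: det⊕(M) = 59; verdict: SINGULAR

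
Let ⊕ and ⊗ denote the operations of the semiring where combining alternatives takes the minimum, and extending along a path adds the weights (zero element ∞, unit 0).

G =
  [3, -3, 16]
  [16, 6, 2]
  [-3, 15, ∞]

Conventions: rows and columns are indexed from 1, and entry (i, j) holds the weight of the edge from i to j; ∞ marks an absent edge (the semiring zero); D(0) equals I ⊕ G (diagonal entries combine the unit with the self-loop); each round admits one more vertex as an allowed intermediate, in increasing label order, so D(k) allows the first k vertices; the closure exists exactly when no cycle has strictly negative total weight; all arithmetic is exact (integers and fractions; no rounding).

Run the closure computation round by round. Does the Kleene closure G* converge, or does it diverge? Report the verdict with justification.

D(0):
  [0, -3, 16]
  [16, 0, 2]
  [-3, 15, 0]
D(1):
  [0, -3, 16]
  [16, 0, 2]
  [-3, -6, 0]
Detection: at round 2, diagonal entry (3, 3) turns strictly negative.
Key observation: the cycle 3->1->2->3 has total weight (-3) + (-3) + 2, which is strictly negative.
Answer: DIVERGES — negative cycle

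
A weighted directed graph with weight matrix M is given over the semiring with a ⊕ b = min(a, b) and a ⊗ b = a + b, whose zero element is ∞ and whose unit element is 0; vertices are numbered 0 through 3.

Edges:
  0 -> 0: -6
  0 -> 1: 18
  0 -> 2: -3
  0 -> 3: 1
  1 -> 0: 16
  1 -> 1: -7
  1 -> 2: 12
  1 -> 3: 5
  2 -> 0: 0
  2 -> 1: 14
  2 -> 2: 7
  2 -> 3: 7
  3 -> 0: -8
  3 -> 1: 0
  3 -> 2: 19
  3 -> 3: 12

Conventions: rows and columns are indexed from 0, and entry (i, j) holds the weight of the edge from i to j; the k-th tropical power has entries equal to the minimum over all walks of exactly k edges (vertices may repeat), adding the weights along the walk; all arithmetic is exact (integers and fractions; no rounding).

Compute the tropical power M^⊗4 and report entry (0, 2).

M^⊗2:
  [-12, 1, -9, -5]
  [-3, -14, 5, -2]
  [-6, 7, -3, 1]
  [-14, -7, -11, -7]
M^⊗3:
  [-18, -6, -15, -11]
  [-10, -21, -6, -9]
  [-12, 0, -9, -5]
  [-20, -14, -17, -13]
M^⊗4:
  [-24, -13, -21, -17]
  [-17, -28, -13, -16]
  [-18, -7, -15, -11]
  [-26, -21, -23, -19]
Key observation: the optimum is the walk 0->0->0->0->2, with weight (-6) + (-6) + (-6) + (-3) = -21.
Optimal value attained by: walk 0->0->0->0->2.
Answer: (M^⊗4)[0][2] = -21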